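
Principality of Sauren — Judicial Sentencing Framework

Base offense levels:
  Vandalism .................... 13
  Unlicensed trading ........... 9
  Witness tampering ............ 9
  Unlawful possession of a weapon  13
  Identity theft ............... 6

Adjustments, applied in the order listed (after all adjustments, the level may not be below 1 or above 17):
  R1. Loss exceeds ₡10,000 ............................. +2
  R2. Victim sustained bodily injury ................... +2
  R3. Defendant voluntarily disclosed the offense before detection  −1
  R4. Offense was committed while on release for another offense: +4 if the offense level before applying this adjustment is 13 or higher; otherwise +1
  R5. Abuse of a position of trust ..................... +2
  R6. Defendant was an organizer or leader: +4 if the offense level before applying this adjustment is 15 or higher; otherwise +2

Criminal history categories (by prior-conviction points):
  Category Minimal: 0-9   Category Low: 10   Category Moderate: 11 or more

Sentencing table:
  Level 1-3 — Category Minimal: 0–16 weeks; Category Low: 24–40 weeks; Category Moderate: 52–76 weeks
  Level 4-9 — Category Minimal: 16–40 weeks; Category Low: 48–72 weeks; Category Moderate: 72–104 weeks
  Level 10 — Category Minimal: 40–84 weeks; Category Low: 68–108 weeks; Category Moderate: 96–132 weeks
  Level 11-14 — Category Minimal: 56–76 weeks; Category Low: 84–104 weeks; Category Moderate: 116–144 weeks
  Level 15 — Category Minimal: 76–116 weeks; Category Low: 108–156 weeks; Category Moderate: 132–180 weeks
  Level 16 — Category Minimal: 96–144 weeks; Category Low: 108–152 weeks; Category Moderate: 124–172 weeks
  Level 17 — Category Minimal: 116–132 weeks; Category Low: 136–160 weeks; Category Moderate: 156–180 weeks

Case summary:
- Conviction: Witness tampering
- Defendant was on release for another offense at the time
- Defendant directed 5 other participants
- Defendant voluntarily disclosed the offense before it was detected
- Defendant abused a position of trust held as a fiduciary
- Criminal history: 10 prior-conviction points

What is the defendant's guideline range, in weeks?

84-104 weeks

Base offense level for witness tampering: 9.
R1 does not apply.
R2 does not apply.
R3 applies: 9 − 1 = 8.
R4 applies (level before this adjustment is 8 < 13, so +1): 8 + 1 = 9.
R5 applies: 9 + 2 = 11.
R6 applies (level before this adjustment is 11 < 15, so +2): 11 + 2 = 13.
Final offense level: 13.
Criminal history: 10 prior points → Category Low (10).
Level 13 falls in the 11-14 band.
Grid: Level 11-14 × Category Low = 84-104 weeks.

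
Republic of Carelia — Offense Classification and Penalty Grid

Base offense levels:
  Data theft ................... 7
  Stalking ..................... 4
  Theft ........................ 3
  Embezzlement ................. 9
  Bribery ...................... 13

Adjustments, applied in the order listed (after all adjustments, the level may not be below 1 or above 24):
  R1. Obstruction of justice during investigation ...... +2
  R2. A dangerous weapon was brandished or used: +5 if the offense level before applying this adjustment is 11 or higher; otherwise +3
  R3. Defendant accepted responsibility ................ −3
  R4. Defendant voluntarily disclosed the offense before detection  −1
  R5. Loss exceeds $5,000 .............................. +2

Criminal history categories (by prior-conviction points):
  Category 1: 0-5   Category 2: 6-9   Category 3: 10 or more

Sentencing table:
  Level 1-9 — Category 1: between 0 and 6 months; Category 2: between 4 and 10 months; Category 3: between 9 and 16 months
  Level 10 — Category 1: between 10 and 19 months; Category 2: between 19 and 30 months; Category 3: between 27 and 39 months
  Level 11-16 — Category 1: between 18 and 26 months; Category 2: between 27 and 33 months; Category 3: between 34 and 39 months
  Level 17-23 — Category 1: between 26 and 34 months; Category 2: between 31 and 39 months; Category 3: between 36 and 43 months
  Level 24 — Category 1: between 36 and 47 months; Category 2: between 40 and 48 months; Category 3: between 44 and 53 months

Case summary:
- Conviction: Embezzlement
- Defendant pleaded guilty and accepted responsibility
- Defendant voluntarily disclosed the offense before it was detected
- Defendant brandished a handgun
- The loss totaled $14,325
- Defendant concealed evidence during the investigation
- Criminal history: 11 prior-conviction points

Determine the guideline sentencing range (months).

Base offense level for embezzlement: 9.
R1 applies: 9 + 2 = 11.
R2 applies (level before this adjustment is 11 ≥ 11, so +5): 11 + 5 = 16.
R3 applies: 16 − 3 = 13.
R4 applies: 13 − 1 = 12.
R5 applies: 12 + 2 = 14.
Final offense level: 14.
Criminal history: 11 prior points → Category 3 (10+).
Level 14 falls in the 11-16 band.
Grid: Level 11-16 × Category 3 = 34-39 months.

34-39 months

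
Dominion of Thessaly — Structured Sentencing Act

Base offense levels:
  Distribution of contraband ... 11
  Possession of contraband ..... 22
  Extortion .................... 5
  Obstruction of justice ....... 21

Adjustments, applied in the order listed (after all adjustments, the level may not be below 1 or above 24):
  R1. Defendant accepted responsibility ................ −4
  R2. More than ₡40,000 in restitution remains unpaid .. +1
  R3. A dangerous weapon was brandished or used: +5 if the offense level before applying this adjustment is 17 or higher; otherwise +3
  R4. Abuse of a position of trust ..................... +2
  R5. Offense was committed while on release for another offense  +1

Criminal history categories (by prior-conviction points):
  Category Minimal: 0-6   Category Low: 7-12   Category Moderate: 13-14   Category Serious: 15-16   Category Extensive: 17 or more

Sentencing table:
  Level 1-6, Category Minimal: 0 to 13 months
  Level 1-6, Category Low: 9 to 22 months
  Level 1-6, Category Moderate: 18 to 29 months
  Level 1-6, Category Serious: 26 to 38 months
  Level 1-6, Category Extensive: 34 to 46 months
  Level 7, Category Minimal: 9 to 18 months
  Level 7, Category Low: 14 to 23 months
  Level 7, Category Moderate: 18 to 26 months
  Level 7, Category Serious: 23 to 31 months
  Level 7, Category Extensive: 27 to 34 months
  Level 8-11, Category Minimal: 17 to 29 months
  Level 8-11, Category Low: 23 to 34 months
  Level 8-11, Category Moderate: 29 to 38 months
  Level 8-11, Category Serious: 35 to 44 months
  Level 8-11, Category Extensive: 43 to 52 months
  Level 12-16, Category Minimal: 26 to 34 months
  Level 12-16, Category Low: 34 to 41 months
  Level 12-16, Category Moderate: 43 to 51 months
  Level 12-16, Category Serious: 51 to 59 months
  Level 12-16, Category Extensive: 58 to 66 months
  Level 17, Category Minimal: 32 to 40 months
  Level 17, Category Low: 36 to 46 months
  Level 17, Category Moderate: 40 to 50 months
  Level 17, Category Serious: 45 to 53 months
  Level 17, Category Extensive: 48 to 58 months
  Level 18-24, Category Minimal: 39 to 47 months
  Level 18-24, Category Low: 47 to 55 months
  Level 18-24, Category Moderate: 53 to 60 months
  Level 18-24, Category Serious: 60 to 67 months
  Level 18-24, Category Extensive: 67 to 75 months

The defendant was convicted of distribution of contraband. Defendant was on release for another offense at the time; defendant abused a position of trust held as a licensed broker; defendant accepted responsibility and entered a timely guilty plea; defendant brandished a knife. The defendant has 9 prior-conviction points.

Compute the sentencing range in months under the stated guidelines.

Base offense level for distribution of contraband: 11.
R1 applies: 11 − 4 = 7.
R3 applies (level before this adjustment is 7 < 17, so +3): 7 + 3 = 10.
R4 applies: 10 + 2 = 12.
R5 applies: 12 + 1 = 13.
Final offense level: 13.
Criminal history: 9 prior points → Category Low (7-12).
Level 13 falls in the 12-16 band.
Grid: Level 12-16 × Category Low = 34-41 months.

34-41 months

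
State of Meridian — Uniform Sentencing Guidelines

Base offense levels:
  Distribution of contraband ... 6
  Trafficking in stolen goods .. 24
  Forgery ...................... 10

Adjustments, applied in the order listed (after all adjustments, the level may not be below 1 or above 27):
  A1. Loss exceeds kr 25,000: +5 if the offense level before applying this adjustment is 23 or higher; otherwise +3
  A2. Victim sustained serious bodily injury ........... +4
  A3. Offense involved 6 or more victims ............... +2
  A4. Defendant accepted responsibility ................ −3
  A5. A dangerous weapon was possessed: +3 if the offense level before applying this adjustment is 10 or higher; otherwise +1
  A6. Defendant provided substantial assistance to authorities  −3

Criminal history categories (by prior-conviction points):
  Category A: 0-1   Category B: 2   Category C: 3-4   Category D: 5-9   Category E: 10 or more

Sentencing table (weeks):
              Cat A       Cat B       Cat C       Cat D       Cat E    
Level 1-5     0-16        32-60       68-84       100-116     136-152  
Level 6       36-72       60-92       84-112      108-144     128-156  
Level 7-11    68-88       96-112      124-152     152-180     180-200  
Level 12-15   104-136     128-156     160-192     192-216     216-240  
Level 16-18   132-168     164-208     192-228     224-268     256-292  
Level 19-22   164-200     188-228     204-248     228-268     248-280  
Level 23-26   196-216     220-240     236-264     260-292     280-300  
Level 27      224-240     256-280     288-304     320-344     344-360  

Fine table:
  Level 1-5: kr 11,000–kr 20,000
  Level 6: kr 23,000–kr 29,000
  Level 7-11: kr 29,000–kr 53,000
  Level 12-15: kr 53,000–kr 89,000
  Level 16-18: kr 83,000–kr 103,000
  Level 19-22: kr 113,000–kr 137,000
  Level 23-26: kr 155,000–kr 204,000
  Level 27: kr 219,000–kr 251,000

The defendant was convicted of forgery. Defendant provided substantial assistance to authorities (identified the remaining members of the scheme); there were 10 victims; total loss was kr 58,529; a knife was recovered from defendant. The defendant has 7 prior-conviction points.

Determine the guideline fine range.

kr 53,000–kr 89,000

Base offense level for forgery: 10.
A1 applies (level before this adjustment is 10 < 23, so +3): 10 + 3 = 13.
A3 applies: 13 + 2 = 15.
A4 does not apply.
A5 applies (level before this adjustment is 15 ≥ 10, so +3): 15 + 3 = 18.
A6 applies: 18 − 3 = 15.
Final offense level: 15.
Level 15 falls in the 12-15 band.
Fine table: Level 12-15 → kr 53,000–kr 89,000.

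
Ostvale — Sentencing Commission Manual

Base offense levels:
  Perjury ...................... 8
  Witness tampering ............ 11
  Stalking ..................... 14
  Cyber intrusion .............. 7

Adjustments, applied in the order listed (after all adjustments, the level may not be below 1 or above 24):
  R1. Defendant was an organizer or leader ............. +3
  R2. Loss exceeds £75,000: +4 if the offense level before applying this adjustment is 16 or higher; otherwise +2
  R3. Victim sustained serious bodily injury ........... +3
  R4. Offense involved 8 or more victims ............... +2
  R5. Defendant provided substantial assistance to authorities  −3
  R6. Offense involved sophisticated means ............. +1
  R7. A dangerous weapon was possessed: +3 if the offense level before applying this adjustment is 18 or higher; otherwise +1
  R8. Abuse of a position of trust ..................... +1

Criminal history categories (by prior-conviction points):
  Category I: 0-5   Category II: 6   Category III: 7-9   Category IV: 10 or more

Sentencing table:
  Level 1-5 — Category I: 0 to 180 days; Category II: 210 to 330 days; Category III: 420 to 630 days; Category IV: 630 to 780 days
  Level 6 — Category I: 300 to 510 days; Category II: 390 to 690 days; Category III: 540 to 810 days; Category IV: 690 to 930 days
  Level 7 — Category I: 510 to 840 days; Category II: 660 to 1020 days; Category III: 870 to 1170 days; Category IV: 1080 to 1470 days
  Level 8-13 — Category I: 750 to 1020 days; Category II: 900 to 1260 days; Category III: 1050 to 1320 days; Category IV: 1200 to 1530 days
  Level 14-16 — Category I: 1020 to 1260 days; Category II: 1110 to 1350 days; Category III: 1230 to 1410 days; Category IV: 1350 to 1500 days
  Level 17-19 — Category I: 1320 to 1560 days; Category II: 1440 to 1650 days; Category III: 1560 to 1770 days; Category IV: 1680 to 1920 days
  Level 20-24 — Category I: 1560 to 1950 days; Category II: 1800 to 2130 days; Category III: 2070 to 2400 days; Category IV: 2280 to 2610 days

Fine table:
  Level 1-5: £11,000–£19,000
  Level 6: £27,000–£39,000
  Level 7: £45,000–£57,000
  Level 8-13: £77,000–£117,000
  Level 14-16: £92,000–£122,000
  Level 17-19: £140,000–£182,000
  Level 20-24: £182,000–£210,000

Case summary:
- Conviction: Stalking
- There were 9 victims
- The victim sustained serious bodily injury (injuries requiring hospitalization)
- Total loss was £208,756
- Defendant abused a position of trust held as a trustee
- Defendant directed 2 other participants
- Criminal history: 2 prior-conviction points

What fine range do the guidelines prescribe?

£182,000–£210,000

Base offense level for stalking: 14.
R1 applies: 14 + 3 = 17.
R2 applies (level before this adjustment is 17 ≥ 16, so +4): 17 + 4 = 21.
R3 applies: 21 + 3 = 24.
R4 applies: 24 + 2 = 26.
R6 does not apply.
R7 does not apply.
R8 applies: 26 + 1 = 27.
Level 27 exceeds the maximum of 24; capped at 24.
Final offense level: 24.
Level 24 falls in the 20-24 band.
Fine table: Level 20-24 → £182,000–£210,000.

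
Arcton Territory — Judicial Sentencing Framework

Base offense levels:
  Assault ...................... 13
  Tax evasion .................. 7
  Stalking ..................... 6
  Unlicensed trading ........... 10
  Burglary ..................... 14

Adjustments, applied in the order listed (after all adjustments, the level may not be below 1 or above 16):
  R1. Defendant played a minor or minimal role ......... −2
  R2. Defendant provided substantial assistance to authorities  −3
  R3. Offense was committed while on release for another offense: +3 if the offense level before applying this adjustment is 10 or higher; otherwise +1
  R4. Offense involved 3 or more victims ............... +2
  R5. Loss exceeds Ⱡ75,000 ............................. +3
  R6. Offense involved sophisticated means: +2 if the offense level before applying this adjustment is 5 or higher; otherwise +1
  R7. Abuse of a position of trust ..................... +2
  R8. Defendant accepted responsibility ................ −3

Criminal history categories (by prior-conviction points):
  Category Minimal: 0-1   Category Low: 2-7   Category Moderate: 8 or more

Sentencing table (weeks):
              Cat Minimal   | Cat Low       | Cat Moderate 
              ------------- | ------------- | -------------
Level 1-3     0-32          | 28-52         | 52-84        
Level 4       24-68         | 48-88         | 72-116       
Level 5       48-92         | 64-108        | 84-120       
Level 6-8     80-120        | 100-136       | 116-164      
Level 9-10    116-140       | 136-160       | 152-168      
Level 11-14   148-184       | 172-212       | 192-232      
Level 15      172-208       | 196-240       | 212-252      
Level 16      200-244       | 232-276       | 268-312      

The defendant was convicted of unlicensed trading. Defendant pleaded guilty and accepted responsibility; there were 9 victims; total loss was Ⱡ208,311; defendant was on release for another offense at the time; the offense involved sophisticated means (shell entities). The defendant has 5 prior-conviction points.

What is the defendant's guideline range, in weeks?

232-276 weeks

Base offense level for unlicensed trading: 10.
R3 applies (level before this adjustment is 10 ≥ 10, so +3): 10 + 3 = 13.
R4 applies: 13 + 2 = 15.
R5 applies: 15 + 3 = 18.
R6 applies (level before this adjustment is 18 ≥ 5, so +2): 18 + 2 = 20.
R7 does not apply.
R8 applies: 20 − 3 = 17.
Level 17 exceeds the maximum of 16; capped at 16.
Final offense level: 16.
Criminal history: 5 prior points → Category Low (2-7).
Level 16 falls in the 16 band.
Grid: Level 16 × Category Low = 232-276 weeks.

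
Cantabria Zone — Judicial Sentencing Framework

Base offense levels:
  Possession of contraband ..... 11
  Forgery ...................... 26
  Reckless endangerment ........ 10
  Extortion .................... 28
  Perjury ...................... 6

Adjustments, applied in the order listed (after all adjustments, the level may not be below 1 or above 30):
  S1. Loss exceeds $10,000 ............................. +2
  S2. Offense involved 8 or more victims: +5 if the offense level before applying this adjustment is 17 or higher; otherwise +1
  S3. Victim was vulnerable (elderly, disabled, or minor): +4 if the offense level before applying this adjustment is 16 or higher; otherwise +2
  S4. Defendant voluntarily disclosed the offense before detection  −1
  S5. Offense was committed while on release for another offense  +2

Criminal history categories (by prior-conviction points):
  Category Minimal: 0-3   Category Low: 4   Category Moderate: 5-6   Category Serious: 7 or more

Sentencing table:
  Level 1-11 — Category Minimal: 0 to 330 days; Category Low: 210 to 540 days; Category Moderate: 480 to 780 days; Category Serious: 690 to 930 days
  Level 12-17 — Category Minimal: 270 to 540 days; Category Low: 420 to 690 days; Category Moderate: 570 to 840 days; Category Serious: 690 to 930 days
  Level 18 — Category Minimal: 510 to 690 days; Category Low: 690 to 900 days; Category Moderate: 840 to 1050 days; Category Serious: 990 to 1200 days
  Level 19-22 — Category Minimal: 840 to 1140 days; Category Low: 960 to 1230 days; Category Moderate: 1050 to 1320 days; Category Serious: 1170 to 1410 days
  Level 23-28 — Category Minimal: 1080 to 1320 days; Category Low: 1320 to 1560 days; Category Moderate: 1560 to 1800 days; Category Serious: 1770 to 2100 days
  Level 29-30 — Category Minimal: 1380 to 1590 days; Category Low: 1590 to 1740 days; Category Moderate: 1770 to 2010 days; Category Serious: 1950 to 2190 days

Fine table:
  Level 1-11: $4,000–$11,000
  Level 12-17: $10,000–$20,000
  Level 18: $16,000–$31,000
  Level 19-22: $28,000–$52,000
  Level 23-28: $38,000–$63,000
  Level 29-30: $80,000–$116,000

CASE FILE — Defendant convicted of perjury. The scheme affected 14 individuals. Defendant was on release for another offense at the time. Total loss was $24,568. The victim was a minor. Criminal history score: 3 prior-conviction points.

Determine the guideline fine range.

$10,000–$20,000

Base offense level for perjury: 6.
S1 applies: 6 + 2 = 8.
S2 applies (level before this adjustment is 8 < 17, so +1): 8 + 1 = 9.
S3 applies (level before this adjustment is 9 < 16, so +2): 9 + 2 = 11.
S4 does not apply.
S5 applies: 11 + 2 = 13.
Final offense level: 13.
Level 13 falls in the 12-17 band.
Fine table: Level 12-17 → $10,000–$20,000.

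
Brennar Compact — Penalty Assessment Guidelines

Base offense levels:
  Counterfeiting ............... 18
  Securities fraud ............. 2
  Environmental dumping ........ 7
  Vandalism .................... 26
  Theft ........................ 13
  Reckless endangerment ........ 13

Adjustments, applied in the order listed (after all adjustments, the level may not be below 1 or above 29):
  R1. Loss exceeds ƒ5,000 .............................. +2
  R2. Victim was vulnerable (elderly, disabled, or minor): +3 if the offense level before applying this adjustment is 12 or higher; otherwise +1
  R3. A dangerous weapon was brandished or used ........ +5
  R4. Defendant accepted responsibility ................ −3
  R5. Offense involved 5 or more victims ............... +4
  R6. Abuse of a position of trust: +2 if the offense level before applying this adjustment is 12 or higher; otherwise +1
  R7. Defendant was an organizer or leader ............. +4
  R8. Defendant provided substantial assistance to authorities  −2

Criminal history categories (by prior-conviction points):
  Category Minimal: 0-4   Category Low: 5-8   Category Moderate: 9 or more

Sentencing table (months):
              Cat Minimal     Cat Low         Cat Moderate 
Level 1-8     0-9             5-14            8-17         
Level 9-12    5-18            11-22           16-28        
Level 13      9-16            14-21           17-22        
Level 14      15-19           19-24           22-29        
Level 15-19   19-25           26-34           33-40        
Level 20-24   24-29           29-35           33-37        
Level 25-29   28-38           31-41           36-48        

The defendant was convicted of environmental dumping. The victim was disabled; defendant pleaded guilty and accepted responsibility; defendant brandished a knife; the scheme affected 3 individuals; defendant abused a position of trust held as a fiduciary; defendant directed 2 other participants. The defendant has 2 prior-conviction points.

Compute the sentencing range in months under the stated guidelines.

Base offense level for environmental dumping: 7.
R1 does not apply.
R2 applies (level before this adjustment is 7 < 12, so +1): 7 + 1 = 8.
R3 applies: 8 + 5 = 13.
R4 applies: 13 − 3 = 10.
R5 does not apply.
R6 applies (level before this adjustment is 10 < 12, so +1): 10 + 1 = 11.
R7 applies: 11 + 4 = 15.
R8 does not apply.
Final offense level: 15.
Criminal history: 2 prior points → Category Minimal (0-4).
Level 15 falls in the 15-19 band.
Grid: Level 15-19 × Category Minimal = 19-25 months.

19-25 months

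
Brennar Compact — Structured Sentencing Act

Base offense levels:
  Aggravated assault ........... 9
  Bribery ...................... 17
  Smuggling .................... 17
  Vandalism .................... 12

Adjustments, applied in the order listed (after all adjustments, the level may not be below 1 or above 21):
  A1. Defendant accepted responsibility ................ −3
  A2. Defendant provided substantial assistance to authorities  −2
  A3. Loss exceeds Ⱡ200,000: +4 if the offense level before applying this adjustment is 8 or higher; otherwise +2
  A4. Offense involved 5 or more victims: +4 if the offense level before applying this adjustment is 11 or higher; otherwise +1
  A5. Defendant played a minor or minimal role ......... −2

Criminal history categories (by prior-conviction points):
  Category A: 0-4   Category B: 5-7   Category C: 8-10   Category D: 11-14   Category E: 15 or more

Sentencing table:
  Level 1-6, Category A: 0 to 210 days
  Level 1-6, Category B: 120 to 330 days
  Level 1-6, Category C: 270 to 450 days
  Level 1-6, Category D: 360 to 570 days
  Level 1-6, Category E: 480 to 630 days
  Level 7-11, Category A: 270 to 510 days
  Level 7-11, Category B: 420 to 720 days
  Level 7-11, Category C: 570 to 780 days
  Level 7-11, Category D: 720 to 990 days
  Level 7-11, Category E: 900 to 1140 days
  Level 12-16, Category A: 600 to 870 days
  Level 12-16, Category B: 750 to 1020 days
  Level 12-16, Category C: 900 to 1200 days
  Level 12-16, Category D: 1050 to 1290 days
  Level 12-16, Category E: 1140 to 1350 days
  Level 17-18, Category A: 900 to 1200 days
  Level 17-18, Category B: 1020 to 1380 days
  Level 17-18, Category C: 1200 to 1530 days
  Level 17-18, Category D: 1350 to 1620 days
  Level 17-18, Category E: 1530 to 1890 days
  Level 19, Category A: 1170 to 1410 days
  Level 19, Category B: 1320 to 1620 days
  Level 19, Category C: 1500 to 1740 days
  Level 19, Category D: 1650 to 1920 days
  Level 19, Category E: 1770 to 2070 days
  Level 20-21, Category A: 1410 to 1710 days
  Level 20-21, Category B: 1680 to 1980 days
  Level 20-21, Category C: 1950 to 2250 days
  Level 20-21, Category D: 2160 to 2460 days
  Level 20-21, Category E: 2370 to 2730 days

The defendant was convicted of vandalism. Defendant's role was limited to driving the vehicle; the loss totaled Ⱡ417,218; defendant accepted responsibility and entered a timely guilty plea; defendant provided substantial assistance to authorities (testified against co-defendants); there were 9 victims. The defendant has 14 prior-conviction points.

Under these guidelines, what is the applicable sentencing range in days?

720-990 days

Base offense level for vandalism: 12.
A1 applies: 12 − 3 = 9.
A2 applies: 9 − 2 = 7.
A3 applies (level before this adjustment is 7 < 8, so +2): 7 + 2 = 9.
A4 applies (level before this adjustment is 9 < 11, so +1): 9 + 1 = 10.
A5 applies: 10 − 2 = 8.
Final offense level: 8.
Criminal history: 14 prior points → Category D (11-14).
Level 8 falls in the 7-11 band.
Grid: Level 7-11 × Category D = 720-990 days.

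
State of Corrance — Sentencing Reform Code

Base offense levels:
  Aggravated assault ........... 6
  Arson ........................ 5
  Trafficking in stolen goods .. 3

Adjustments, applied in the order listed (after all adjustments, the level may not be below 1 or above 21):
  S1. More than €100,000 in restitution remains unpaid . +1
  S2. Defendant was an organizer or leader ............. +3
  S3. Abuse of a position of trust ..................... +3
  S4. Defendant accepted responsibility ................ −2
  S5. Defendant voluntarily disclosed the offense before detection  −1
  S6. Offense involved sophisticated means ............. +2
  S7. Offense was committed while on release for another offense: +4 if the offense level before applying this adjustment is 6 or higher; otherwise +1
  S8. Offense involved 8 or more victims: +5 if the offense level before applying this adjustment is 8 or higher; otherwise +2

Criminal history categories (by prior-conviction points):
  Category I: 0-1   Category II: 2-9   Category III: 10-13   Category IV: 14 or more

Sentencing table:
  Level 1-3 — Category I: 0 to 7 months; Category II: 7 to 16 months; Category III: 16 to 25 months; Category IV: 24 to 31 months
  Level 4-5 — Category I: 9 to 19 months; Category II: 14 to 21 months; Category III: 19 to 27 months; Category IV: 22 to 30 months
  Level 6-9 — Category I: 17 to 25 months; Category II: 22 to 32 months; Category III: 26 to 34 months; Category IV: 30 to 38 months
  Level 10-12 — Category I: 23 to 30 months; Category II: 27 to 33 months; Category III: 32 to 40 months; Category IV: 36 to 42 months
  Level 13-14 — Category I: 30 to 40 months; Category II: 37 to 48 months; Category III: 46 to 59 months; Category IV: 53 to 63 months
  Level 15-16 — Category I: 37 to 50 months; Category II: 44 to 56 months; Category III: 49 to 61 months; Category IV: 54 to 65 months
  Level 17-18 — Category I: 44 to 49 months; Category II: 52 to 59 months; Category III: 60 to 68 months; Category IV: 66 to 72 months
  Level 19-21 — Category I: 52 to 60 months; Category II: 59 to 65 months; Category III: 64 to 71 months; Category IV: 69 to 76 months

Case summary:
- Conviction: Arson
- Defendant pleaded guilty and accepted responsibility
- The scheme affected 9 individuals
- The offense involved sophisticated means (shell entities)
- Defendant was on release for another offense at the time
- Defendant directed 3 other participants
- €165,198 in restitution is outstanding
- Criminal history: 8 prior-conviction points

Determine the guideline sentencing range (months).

52-59 months

Base offense level for arson: 5.
S1 applies: 5 + 1 = 6.
S2 applies: 6 + 3 = 9.
S3 does not apply.
S4 applies: 9 − 2 = 7.
S5 does not apply.
S6 applies: 7 + 2 = 9.
S7 applies (level before this adjustment is 9 ≥ 6, so +4): 9 + 4 = 13.
S8 applies (level before this adjustment is 13 ≥ 8, so +5): 13 + 5 = 18.
Final offense level: 18.
Criminal history: 8 prior points → Category II (2-9).
Level 18 falls in the 17-18 band.
Grid: Level 17-18 × Category II = 52-59 months.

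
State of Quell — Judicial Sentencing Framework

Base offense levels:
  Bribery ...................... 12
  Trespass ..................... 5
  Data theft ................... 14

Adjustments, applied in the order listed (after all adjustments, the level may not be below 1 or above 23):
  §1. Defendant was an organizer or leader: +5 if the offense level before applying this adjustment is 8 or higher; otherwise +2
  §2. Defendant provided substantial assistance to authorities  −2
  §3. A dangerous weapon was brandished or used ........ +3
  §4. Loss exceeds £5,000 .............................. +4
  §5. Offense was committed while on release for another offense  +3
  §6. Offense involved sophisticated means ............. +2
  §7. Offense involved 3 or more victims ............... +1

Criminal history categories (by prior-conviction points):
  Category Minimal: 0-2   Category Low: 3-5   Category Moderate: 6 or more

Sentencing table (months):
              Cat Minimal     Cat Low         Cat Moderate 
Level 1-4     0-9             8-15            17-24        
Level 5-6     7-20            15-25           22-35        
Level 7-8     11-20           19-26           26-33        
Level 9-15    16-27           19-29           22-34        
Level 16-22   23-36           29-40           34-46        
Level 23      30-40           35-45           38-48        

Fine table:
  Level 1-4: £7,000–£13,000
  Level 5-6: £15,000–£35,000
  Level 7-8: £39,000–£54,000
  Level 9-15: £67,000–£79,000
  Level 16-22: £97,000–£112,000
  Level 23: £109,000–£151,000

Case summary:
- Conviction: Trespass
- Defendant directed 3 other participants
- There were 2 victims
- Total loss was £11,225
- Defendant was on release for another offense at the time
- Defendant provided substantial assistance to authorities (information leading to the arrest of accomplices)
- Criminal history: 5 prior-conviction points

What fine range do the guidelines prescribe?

Base offense level for trespass: 5.
§1 applies (level before this adjustment is 5 < 8, so +2): 5 + 2 = 7.
§2 applies: 7 − 2 = 5.
§4 applies: 5 + 4 = 9.
§5 applies: 9 + 3 = 12.
Final offense level: 12.
Level 12 falls in the 9-15 band.
Fine table: Level 9-15 → £67,000–£79,000.

£67,000–£79,000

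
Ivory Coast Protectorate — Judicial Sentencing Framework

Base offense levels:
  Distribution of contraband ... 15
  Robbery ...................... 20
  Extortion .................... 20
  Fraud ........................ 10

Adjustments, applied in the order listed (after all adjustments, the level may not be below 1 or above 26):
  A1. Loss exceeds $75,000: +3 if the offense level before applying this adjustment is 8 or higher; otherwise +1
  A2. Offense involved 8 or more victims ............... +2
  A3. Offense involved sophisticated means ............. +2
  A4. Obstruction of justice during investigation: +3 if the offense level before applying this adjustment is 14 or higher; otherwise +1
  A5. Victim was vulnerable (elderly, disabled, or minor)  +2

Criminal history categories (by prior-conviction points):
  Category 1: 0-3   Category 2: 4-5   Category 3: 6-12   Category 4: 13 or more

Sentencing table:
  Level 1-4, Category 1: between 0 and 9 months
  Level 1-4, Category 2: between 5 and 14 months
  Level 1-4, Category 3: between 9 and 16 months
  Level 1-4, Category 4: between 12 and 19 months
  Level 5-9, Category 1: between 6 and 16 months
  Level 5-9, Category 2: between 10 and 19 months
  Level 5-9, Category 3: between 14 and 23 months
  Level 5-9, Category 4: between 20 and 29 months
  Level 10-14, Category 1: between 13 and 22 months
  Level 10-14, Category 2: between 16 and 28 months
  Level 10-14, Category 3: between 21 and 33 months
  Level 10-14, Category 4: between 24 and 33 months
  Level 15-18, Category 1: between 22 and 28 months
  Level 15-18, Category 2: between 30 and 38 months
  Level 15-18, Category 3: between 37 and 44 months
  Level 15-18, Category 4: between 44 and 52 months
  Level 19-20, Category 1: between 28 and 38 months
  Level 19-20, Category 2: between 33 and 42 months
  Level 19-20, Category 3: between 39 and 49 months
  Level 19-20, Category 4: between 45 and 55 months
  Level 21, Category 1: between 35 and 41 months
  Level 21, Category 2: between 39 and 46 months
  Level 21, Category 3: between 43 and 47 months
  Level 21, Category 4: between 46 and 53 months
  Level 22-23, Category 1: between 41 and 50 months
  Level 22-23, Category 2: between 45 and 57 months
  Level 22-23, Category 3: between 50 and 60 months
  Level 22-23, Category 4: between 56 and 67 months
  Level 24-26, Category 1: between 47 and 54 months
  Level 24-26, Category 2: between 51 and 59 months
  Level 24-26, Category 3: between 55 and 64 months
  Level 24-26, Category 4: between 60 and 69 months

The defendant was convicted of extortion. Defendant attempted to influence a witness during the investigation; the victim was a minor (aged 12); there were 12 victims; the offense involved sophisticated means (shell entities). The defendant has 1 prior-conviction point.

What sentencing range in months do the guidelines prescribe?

Base offense level for extortion: 20.
A1 does not apply.
A2 applies: 20 + 2 = 22.
A3 applies: 22 + 2 = 24.
A4 applies (level before this adjustment is 24 ≥ 14, so +3): 24 + 3 = 27.
A5 applies: 27 + 2 = 29.
Level 29 exceeds the maximum of 26; capped at 26.
Final offense level: 26.
Criminal history: 1 prior point → Category 1 (0-3).
Level 26 falls in the 24-26 band.
Grid: Level 24-26 × Category 1 = 47-54 months.

47-54 months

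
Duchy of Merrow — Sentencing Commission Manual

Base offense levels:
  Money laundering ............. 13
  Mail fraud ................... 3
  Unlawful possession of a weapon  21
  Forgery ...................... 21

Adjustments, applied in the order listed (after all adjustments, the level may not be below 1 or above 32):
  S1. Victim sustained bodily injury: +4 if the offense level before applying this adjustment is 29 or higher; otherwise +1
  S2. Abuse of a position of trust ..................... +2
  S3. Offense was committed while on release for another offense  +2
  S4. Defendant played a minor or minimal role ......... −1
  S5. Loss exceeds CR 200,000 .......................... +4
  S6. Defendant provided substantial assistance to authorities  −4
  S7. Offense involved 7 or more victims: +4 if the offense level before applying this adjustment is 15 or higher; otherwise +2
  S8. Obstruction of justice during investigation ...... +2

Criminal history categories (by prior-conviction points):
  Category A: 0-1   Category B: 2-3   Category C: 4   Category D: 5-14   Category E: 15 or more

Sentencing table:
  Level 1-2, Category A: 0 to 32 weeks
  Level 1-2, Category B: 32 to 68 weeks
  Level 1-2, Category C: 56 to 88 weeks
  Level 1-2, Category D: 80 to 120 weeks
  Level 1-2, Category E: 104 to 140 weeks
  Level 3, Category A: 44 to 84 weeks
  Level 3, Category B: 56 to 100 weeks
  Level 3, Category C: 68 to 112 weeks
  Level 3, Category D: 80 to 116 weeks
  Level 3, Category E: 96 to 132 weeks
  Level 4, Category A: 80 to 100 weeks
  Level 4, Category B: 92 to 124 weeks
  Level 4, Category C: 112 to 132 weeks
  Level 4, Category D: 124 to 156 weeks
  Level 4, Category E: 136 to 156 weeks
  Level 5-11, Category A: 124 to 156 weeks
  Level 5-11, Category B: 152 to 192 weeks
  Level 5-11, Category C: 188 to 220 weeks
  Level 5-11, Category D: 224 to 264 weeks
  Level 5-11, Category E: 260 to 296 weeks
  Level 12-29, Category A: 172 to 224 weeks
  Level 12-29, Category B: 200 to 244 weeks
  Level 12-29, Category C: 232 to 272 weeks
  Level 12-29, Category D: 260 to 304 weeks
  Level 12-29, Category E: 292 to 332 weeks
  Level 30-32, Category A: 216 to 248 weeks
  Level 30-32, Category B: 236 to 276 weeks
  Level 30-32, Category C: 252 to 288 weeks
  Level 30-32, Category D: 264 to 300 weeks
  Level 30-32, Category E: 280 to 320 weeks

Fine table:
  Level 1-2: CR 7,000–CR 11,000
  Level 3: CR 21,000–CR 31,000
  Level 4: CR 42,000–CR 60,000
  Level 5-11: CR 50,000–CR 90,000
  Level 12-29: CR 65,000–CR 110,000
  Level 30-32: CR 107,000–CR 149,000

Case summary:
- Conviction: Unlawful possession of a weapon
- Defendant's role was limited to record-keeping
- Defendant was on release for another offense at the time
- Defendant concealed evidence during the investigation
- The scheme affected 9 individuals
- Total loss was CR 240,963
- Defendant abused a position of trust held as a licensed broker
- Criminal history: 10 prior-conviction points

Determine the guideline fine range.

Base offense level for unlawful possession of a weapon: 21.
S1 does not apply.
S2 applies: 21 + 2 = 23.
S3 applies: 23 + 2 = 25.
S4 applies: 25 − 1 = 24.
S5 applies: 24 + 4 = 28.
S7 applies (level before this adjustment is 28 ≥ 15, so +4): 28 + 4 = 32.
S8 applies: 32 + 2 = 34.
Level 34 exceeds the maximum of 32; capped at 32.
Final offense level: 32.
Level 32 falls in the 30-32 band.
Fine table: Level 30-32 → CR 107,000–CR 149,000.

CR 107,000–CR 149,000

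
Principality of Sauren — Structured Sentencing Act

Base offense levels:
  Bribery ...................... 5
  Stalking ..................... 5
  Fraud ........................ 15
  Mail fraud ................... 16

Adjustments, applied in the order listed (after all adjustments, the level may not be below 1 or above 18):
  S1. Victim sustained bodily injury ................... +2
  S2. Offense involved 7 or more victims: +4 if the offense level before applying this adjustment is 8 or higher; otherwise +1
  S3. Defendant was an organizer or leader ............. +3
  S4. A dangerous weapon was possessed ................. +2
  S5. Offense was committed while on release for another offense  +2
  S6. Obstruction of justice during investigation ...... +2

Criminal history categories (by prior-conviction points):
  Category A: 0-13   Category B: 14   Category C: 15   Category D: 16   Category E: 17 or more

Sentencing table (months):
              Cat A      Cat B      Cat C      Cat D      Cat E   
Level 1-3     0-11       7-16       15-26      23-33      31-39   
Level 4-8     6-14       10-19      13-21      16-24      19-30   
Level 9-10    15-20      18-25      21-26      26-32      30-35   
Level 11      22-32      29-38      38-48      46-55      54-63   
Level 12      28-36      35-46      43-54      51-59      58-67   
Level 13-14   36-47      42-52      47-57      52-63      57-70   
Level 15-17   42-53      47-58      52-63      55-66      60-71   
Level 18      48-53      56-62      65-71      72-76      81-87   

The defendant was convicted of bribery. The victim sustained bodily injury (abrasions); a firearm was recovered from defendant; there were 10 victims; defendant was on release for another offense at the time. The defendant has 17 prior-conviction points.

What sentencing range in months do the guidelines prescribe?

58-67 months

Base offense level for bribery: 5.
S1 applies: 5 + 2 = 7.
S2 applies (level before this adjustment is 7 < 8, so +1): 7 + 1 = 8.
S3 does not apply.
S4 applies: 8 + 2 = 10.
S5 applies: 10 + 2 = 12.
S6 does not apply.
Final offense level: 12.
Criminal history: 17 prior points → Category E (17+).
Level 12 falls in the 12 band.
Grid: Level 12 × Category E = 58-67 months.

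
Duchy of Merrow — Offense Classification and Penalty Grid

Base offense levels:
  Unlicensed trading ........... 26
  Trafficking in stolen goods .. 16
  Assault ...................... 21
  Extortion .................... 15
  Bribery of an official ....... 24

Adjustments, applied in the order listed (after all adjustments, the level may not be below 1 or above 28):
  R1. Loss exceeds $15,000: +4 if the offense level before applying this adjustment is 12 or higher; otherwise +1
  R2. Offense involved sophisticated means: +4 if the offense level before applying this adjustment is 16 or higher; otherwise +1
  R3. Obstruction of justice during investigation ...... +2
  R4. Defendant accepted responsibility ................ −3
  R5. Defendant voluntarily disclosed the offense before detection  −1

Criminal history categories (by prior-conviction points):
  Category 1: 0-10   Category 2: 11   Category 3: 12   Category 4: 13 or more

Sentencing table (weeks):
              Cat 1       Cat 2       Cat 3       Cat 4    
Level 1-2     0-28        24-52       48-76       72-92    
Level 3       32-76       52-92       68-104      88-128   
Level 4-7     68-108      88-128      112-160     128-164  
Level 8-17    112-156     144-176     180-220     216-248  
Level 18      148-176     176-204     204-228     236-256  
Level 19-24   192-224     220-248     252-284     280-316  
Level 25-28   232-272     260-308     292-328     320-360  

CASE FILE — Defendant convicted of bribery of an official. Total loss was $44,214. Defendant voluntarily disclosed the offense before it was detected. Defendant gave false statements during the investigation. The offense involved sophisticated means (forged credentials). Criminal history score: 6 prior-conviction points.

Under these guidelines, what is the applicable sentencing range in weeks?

Base offense level for bribery of an official: 24.
R1 applies (level before this adjustment is 24 ≥ 12, so +4): 24 + 4 = 28.
R2 applies (level before this adjustment is 28 ≥ 16, so +4): 28 + 4 = 32.
R3 applies: 32 + 2 = 34.
R4 does not apply.
R5 applies: 34 − 1 = 33.
Level 33 exceeds the maximum of 28; capped at 28.
Final offense level: 28.
Criminal history: 6 prior points → Category 1 (0-10).
Level 28 falls in the 25-28 band.
Grid: Level 25-28 × Category 1 = 232-272 weeks.

232-272 weeks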